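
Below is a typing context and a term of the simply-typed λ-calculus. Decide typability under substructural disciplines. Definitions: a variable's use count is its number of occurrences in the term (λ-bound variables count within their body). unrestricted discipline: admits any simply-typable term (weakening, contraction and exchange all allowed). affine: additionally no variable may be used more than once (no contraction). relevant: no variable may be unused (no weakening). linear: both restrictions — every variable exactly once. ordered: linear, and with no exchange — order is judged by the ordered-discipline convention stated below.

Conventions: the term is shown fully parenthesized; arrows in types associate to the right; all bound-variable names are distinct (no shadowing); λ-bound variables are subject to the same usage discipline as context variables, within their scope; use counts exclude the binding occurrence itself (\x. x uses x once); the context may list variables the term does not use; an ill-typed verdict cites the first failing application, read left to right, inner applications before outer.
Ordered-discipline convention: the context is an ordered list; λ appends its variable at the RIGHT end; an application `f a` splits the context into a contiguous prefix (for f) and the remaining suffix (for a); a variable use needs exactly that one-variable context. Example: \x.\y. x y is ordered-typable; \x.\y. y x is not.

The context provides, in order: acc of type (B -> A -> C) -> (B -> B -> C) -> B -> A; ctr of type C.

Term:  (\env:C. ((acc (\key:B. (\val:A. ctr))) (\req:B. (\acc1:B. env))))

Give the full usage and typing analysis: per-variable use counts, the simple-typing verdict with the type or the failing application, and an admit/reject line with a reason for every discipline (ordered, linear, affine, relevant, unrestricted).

variable uses: acc: 1×; ctr: 1×; env (bound): 1×; key (bound): 0×; val (bound): 0×; req (bound): 0×; acc1 (bound): 0×
use order (left to right): acc, ctr, env
typing: well-typed at C -> B -> A
ordered ✗ (key, val, req, acc1 never used (weakening))
linear ✗ (key, val, req, acc1 never used (weakening))
affine ✓ (no duplicate uses among acc, ctr, env, key, val, req, acc1)
relevant ✗ (key, val, req, acc1 never used (weakening))
unrestricted ✓ (typability at C -> B -> A is all that's needed)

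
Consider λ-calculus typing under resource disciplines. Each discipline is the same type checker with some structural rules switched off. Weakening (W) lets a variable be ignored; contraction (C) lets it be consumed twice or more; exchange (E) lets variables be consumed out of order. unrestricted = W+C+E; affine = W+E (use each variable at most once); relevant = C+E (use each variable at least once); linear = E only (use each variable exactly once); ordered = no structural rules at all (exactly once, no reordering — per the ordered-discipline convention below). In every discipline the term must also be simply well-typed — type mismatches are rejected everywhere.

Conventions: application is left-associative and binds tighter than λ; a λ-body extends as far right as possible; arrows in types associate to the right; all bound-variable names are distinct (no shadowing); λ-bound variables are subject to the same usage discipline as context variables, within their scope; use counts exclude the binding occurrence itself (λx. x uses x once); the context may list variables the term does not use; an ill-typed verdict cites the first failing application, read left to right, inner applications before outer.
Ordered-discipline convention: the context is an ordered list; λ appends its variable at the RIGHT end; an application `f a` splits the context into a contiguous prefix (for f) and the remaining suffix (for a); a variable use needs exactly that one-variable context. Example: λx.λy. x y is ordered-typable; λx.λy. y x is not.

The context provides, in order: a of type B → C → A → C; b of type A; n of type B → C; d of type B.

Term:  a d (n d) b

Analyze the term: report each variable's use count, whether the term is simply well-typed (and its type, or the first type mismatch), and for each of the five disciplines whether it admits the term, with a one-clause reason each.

variable uses: a ×1; b ×1; n ×1; d ×2
use order (left to right): a, d, n, d, b
typing: the term checks, with type C
ordered: ✗ — uses contraction: d ×2
linear: ✗ — uses contraction: d ×2
affine: ✗ — uses contraction: d ×2
relevant: ✓ — at least one use each (a, b, n, d)
unrestricted: ✓ — type-checks (C) and nothing is barred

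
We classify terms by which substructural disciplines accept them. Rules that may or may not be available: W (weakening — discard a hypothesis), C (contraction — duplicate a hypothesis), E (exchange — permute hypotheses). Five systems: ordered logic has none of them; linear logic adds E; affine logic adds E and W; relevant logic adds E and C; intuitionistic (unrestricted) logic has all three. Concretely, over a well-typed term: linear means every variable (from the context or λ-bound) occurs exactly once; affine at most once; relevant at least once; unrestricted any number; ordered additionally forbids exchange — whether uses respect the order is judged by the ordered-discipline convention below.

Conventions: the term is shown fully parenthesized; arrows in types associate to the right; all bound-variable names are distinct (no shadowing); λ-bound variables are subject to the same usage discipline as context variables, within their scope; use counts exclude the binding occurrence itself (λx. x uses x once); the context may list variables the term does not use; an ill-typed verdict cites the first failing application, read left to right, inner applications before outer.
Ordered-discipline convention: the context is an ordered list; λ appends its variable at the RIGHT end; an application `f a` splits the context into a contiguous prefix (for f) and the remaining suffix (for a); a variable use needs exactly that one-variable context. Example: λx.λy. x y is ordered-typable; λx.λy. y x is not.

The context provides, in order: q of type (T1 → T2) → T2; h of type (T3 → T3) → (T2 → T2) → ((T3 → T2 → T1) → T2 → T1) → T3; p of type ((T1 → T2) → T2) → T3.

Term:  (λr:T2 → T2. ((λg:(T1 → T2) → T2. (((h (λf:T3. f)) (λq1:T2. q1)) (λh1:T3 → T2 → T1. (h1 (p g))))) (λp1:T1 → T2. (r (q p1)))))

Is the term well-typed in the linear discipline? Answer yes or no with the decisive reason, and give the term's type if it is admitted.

yes — q, h, p, r, g, f, q1, h1, p1: one use apiece; term : (T2 → T2) → T3
counts: q: 1×; h: 1×; p: 1×; r [bound]: 1×; g [bound]: 1×; f [bound]: 1×; q1 [bound]: 1×; h1 [bound]: 1×; p1 [bound]: 1×
use order (left to right): h, f, q1, h1, p, g, r, q, p1
typing: the term checks, with type (T2 → T2) → T3
all disciplines: ordered ✗ · linear ✓ · affine ✓ · relevant ✓ · unrestricted ✓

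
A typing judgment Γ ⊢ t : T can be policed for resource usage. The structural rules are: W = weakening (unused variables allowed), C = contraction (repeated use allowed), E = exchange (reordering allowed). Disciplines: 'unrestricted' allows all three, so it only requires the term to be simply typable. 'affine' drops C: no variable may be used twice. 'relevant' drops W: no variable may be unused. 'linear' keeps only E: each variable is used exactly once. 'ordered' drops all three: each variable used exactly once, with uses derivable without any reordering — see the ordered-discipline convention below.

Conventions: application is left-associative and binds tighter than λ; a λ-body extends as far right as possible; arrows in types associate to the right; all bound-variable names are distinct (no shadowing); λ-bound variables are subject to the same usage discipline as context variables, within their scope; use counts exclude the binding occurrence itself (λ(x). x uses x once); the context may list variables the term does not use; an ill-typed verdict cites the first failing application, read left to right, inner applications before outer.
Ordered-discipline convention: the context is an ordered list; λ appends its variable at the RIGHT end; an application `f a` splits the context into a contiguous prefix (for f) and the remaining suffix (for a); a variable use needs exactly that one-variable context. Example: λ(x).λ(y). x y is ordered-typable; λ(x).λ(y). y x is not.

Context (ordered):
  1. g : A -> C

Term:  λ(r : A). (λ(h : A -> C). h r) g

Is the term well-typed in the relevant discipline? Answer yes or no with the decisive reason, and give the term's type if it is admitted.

yes — g, r, h: all used, weakening unneeded; term : A -> C
variable uses: g: 1; r (λ-bound): 1; h (λ-bound): 1
order of uses: h, r, g
typing: well-typed — term : A -> C
per-discipline verdicts: ordered ✗ · linear ✓ · affine ✓ · relevant ✓ · unrestricted ✓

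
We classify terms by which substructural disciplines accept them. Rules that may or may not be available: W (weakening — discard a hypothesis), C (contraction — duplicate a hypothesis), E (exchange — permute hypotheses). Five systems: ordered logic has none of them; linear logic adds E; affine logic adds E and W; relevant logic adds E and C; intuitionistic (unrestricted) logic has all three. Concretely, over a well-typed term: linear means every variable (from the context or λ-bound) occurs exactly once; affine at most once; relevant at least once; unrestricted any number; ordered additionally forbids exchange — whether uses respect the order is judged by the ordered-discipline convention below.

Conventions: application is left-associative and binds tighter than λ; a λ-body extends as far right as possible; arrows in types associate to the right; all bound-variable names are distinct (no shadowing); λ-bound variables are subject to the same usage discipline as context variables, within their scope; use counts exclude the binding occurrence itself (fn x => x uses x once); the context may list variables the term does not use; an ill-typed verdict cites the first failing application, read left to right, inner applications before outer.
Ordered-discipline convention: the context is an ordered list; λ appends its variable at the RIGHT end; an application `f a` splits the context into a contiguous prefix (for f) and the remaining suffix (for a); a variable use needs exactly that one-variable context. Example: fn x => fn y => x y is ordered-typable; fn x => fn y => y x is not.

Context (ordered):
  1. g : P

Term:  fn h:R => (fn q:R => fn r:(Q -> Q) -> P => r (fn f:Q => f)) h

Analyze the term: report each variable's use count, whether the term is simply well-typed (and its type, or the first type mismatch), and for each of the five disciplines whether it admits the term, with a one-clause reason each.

variable uses: g: 0×; h [bound]: 1×; q [bound]: 0×; r [bound]: 1×; f [bound]: 1×
use order (left to right): r, f, h
typing: well-typed — term : R -> ((Q -> Q) -> P) -> P
ordered ✗ (unused: g, q — weakening required)
linear ✗ (unused: g, q — weakening required)
affine ✓ (none of g, h, q, r, f used more than once)
relevant ✗ (unused: g, q — weakening required)
unrestricted ✓ (typability at R -> ((Q -> Q) -> P) -> P is all that's needed)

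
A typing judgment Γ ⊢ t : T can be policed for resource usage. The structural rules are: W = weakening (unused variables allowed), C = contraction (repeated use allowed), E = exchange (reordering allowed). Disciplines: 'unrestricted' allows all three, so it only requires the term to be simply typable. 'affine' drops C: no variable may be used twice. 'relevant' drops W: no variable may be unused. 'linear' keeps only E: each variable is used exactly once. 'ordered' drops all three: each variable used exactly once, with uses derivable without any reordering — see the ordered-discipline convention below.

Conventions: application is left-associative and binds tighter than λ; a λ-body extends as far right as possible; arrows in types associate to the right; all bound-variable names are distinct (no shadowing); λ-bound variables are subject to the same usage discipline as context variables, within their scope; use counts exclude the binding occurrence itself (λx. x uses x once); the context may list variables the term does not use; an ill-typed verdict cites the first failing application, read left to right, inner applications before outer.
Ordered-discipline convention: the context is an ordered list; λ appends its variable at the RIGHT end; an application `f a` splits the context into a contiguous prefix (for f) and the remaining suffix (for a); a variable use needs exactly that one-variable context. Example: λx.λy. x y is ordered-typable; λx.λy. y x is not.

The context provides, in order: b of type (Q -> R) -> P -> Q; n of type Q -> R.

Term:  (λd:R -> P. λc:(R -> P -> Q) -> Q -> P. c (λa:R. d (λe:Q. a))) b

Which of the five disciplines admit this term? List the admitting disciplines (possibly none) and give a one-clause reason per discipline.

accepted by: none
use counts: b: 1×, n: 0×, d (bound): 1×, c (bound): 1×, a (bound): 1×, e (bound): 0×
uses in reading order: c, d, a, b
typing: ill-typed: argument of type Q -> R where R is required
ordered ✗ (not simply typable)
linear ✗ (fails simple typing)
affine ✗ (a type mismatch blocks all five)
relevant ✗ (the type mismatch rejects it)
unrestricted ✗ (not simply typable)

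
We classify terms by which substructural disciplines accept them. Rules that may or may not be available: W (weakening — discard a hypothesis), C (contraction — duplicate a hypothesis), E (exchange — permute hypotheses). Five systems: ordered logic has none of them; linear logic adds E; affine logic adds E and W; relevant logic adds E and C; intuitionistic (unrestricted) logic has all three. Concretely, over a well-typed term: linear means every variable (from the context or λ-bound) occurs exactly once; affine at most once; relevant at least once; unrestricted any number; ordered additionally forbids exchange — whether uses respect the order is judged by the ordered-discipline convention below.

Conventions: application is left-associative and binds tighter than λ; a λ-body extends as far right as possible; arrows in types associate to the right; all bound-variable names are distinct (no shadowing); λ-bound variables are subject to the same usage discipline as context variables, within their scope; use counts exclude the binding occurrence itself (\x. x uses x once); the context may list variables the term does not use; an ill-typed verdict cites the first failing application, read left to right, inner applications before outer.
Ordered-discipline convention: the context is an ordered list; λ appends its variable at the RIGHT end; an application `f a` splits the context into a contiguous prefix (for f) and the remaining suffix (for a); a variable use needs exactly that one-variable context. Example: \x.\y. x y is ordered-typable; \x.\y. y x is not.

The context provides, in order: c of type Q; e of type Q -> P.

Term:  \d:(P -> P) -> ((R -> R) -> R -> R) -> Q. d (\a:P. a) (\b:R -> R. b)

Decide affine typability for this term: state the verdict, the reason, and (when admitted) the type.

yes — at most one use each (c, e, d, a, b); term : ((P -> P) -> ((R -> R) -> R -> R) -> Q) -> Q
use counts: c: 0×, e: 0×, d [bound]: 1×, a [bound]: 1×, b [bound]: 1×
uses in reading order: d, a, b
typing: well-typed at ((P -> P) -> ((R -> R) -> R -> R) -> Q) -> Q
all disciplines: ordered ✗, linear ✗, affine ✓, relevant ✗, unrestricted ✓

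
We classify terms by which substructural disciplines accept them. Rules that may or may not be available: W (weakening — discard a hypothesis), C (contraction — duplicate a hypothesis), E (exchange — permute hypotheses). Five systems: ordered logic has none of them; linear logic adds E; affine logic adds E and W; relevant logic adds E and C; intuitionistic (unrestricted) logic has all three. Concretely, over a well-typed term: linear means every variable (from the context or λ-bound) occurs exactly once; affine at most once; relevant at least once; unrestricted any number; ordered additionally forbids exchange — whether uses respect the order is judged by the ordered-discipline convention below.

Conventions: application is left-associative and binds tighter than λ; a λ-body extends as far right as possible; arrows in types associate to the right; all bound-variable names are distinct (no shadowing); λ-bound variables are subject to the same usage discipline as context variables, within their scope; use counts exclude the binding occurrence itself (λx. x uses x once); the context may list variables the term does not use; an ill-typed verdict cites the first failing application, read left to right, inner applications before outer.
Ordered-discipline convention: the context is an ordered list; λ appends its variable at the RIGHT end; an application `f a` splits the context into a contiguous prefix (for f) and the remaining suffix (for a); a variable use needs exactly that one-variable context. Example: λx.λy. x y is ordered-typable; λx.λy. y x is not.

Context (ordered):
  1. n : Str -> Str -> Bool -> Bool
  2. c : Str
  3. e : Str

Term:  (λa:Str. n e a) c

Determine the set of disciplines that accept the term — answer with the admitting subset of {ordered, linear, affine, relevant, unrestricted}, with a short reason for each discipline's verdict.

admitted in: linear, affine, relevant, unrestricted
counts: n: 1×, c: 1×, e: 1×, a (λ-bound): 1×
use order (left to right): n, e, a, c
typing: well-typed — term : Bool -> Bool
ordered: ✗ — needs exchange: uses follow n, e, a, c
linear: ✓ — n, c, e, a: one use apiece
affine: ✓ — n, c, e, a: no repeats, contraction unneeded
relevant: ✓ — every one of n, c, e, a appears
unrestricted: ✓ — well-typed at Bool -> Bool; no restrictions here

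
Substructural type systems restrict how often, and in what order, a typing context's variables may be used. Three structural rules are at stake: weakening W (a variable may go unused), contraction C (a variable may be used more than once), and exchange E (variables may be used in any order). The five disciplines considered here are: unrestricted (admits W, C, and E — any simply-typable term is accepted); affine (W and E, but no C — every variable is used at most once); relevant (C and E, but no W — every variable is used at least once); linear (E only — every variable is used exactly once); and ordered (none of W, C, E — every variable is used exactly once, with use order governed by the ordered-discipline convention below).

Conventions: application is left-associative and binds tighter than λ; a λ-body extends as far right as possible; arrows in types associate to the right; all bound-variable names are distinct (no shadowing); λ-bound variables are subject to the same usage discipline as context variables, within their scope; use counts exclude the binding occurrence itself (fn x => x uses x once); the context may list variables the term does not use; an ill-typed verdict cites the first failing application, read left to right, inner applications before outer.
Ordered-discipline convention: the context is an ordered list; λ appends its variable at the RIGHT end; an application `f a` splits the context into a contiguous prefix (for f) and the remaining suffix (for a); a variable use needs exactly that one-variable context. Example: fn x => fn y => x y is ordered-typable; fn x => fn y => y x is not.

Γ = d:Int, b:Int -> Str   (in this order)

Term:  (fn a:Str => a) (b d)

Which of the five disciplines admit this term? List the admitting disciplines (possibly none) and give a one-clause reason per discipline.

admitted in: linear, affine, relevant, unrestricted
use counts: d: 1×, b: 1×, a [bound]: 1×
uses in reading order: a, b, d
typing: ✓ — Str
ordered: ✗, no contiguous prefix/suffix split fits a, b, d
linear: ✓, each of d, b, a used exactly once
affine: ✓, none of d, b, a used more than once
relevant: ✓, at least one use each (d, b, a)
unrestricted: ✓, typability at Str is all that's needed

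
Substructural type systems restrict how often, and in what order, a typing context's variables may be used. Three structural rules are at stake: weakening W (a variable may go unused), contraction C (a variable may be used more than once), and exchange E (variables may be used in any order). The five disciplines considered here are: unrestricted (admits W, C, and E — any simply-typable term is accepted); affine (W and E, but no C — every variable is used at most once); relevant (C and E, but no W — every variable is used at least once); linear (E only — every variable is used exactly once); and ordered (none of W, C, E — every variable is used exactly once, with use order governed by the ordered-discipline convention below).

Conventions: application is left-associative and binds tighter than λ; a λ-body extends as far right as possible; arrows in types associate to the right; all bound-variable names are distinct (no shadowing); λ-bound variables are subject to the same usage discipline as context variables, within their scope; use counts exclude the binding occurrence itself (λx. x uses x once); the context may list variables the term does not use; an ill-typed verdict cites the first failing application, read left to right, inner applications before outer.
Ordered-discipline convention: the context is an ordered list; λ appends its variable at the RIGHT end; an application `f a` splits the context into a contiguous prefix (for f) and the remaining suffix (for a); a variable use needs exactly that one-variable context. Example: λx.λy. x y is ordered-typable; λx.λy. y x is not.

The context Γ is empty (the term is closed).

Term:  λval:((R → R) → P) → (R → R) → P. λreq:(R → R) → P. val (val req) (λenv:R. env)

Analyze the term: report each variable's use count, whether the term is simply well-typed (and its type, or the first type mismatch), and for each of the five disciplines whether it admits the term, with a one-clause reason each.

use counts: val (λ-bound)=2; req (λ-bound)=1; env (λ-bound)=1
left-to-right use order: val, val, req, env
typing: ✓ — (((R → R) → P) → (R → R) → P) → ((R → R) → P) → P
ordered ✗ (needs contraction — val ×2)
linear ✗ (needs contraction — val ×2)
affine ✗ (needs contraction — val ×2)
relevant ✓ (none of val, req, env goes unused)
unrestricted ✓ (typability at (((R → R) → P) → (R → R) → P) → ((R → R) → P) → P is all that's needed)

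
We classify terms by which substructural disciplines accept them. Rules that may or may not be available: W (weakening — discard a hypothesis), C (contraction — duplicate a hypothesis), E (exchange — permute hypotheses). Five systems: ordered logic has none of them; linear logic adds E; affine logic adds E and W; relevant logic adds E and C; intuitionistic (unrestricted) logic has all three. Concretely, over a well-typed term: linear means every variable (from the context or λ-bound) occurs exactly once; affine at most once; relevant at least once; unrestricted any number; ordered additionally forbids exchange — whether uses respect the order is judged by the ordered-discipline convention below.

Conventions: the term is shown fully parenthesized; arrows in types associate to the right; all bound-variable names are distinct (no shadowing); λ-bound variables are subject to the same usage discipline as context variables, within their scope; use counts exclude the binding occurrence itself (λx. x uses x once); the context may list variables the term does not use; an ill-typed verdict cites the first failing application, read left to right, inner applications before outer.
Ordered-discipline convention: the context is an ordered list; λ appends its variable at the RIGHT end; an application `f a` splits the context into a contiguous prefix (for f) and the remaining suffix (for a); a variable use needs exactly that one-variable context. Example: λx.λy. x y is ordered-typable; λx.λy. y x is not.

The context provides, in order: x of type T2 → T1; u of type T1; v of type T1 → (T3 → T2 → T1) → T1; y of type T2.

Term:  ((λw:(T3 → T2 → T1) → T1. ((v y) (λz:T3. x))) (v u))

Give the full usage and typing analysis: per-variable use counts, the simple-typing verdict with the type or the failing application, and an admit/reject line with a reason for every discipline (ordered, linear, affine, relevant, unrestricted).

use counts: x: 1, u: 1, v: 2, y: 1, w (bound): 0, z (bound): 0
use order (left to right): v, y, x, v, u
typing: ill-typed: a function awaiting T1 gets T2
ordered: ✗ — fails simple typing
linear: ✗ — a type mismatch blocks all five
affine: ✗ — the type mismatch rejects it
relevant: ✗ — not simply typable
unrestricted: ✗ — fails simple typing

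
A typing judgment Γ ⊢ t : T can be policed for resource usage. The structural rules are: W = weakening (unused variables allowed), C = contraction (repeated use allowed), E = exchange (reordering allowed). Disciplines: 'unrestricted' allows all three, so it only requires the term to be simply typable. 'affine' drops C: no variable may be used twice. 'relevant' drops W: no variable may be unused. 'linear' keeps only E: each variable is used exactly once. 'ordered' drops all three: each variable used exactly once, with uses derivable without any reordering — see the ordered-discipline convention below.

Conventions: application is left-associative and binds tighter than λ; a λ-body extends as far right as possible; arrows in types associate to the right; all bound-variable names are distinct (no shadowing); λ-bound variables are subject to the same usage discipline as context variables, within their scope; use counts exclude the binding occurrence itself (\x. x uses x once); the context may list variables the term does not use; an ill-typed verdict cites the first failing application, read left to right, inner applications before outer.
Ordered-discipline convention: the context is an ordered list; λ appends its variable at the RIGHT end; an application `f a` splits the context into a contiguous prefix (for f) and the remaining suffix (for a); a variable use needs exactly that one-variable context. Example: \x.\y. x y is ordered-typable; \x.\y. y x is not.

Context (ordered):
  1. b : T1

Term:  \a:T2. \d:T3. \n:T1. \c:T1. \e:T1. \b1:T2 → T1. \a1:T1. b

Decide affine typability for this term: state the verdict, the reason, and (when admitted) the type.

yes — at most one use each (b, a, d, n, c, e, b1, a1); term : T2 → T3 → T1 → T1 → T1 → (T2 → T1) → T1 → T1
use counts: b=1; a (λ-bound)=0; d (λ-bound)=0; n (λ-bound)=0; c (λ-bound)=0; e (λ-bound)=0; b1 (λ-bound)=0; a1 (λ-bound)=0
use order (left to right): b
typing: ✓ — T2 → T3 → T1 → T1 → T1 → (T2 → T1) → T1 → T1
across the five disciplines: ordered ✗ · linear ✗ · affine ✓ · relevant ✗ · unrestricted ✓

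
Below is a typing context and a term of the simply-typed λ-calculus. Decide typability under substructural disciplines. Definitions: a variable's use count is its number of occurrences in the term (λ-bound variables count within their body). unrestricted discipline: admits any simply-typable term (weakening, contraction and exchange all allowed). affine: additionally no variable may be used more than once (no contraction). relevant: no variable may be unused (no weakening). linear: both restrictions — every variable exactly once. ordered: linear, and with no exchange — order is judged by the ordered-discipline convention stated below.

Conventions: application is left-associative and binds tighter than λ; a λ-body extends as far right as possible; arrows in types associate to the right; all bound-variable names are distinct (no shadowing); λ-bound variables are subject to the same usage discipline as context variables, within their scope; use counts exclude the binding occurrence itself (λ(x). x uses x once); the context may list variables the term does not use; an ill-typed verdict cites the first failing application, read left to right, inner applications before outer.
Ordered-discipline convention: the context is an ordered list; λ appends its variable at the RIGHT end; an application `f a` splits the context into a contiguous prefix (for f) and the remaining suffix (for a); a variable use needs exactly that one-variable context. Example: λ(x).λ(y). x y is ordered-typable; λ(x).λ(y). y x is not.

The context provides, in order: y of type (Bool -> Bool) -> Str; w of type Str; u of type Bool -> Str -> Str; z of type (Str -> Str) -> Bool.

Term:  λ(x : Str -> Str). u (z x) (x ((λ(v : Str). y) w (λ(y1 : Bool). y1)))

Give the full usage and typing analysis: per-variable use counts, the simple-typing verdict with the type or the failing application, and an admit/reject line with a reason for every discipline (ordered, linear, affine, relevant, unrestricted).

counts: y=1; w=1; u=1; z=1; x (λ-bound)=2; v (λ-bound)=0; y1 (λ-bound)=1
use order (left to right): u, z, x, x, y, w, y1
typing: well-typed — term : (Str -> Str) -> Str
ordered: ✗ — needs contraction — x ×2; v never used (weakening)
linear: ✗ — needs contraction — x ×2; v never used (weakening)
affine: ✗ — needs contraction — x ×2
relevant: ✗ — v never used (weakening)
unrestricted: ✓ — type-checks ((Str -> Str) -> Str) and nothing is barred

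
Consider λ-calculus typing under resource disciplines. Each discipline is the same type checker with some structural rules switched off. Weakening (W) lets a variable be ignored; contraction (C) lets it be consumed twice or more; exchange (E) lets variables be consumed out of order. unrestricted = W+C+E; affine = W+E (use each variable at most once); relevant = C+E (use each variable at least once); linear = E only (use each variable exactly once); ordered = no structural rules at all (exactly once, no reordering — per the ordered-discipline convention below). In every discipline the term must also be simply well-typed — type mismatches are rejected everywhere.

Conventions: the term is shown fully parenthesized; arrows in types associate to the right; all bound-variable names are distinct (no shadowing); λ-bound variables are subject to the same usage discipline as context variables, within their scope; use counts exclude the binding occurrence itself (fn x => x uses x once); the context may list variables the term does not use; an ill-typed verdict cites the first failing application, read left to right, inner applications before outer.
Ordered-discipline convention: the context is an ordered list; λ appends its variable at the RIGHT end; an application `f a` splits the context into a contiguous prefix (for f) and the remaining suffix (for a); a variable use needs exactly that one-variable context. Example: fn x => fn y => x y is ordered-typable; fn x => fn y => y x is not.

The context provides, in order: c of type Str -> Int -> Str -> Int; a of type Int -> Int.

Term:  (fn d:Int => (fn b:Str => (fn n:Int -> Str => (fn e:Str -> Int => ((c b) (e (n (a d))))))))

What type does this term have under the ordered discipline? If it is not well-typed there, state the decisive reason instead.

not well-typed under ordered — no contiguous prefix/suffix split fits c, b, e, n, a, d
variable uses: c: 1; a: 1; d (bound): 1; b (bound): 1; n (bound): 1; e (bound): 1
order of uses: c, b, e, n, a, d
typing: well-typed at Int -> Str -> (Int -> Str) -> (Str -> Int) -> Str -> Int
per-discipline verdicts: ordered ✗; linear ✓; affine ✓; relevant ✓; unrestricted ✓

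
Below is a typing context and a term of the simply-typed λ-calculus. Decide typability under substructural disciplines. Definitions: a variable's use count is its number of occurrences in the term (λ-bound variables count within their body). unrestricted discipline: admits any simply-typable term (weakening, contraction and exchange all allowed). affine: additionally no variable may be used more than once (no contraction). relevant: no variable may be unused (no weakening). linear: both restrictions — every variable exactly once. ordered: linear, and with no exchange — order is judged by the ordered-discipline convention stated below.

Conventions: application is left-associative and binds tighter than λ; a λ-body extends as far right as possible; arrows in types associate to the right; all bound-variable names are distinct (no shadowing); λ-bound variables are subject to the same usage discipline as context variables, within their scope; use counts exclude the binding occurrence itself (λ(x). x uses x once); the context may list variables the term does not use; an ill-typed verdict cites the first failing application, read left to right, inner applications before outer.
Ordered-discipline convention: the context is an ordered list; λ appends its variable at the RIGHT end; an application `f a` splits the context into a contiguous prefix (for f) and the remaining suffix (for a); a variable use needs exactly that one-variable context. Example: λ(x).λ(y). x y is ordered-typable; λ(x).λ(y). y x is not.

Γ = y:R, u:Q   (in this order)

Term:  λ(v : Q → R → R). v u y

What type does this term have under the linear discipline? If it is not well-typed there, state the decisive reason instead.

term : (Q → R → R) → R
usage: y ×1, u ×1, v [bound] ×1
left-to-right use order: v, u, y
typing: well-typed — term : (Q → R → R) → R
summary: ordered ✗ | linear ✓ | affine ✓ | relevant ✓ | unrestricted ✓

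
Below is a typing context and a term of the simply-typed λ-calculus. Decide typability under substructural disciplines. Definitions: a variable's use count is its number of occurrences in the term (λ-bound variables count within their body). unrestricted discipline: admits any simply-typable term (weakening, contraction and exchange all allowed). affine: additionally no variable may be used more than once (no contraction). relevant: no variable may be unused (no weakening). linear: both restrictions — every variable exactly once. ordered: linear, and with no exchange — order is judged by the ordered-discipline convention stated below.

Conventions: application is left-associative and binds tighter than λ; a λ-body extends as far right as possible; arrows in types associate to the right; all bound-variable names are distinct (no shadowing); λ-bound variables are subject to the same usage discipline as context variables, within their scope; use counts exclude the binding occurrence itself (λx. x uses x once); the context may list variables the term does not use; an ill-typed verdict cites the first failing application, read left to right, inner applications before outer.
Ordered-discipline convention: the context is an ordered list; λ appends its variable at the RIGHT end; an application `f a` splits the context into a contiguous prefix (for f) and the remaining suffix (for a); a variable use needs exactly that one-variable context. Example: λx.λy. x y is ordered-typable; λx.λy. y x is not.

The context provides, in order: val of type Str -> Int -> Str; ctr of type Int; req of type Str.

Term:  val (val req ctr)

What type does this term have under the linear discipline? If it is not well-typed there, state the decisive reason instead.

not well-typed under linear — needs contraction — val ×2
usage: val: 2×, ctr: 1×, req: 1×
uses in reading order: val, val, req, ctr
typing: well-typed at Int -> Str
per-discipline verdicts: ordered ✗ · linear ✗ · affine ✗ · relevant ✓ · unrestricted ✓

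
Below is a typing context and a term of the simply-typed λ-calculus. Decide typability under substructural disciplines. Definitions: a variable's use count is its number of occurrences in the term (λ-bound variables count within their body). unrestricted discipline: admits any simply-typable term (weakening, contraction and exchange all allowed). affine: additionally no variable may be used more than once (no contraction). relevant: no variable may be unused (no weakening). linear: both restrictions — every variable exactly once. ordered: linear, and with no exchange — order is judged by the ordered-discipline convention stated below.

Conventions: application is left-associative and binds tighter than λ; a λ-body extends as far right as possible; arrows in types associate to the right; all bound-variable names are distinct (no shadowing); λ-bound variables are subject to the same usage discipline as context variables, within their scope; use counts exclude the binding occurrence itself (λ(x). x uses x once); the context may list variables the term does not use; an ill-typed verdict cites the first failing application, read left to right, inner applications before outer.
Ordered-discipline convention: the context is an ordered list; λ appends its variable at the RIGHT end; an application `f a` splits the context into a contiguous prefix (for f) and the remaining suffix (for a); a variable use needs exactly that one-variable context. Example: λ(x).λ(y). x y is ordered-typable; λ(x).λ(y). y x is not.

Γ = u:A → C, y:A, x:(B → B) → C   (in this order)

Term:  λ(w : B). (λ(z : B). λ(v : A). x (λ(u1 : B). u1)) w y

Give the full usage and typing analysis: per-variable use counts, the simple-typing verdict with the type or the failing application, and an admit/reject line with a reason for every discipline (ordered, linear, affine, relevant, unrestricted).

use counts: u: 0; y: 1; x: 1; w (bound): 1; z (bound): 0; v (bound): 0; u1 (bound): 1
order of uses: x, u1, w, y
typing: the term checks, with type B → C
ordered: ✗ — u, z, v never used (weakening)
linear: ✗ — u, z, v never used (weakening)
affine: ✓ — u, y, x, w, z, v, u1: no repeats, contraction unneeded
relevant: ✗ — u, z, v never used (weakening)
unrestricted: ✓ — type-checks (B → C) and nothing is barred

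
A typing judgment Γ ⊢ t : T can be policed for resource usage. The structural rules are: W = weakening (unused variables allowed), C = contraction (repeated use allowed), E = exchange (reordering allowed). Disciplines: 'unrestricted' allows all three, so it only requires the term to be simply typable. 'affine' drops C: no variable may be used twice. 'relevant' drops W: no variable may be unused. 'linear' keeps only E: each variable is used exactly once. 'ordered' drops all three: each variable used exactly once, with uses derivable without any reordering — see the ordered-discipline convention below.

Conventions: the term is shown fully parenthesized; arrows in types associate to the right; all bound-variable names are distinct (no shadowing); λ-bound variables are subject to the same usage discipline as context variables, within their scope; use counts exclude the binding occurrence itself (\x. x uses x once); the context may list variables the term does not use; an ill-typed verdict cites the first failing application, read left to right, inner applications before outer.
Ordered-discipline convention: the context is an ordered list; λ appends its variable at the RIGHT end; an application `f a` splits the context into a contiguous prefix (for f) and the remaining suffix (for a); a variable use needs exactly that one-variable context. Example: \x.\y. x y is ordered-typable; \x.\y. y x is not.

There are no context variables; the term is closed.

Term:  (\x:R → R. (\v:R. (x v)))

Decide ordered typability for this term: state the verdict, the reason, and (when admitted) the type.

yes — x, v: once each, no exchange needed; term : (R → R) → R → R
usage: x [bound] ×1; v [bound] ×1
uses in reading order: x, v
typing: ✓ — (R → R) → R → R
per-discipline verdicts: ordered ✓; linear ✓; affine ✓; relevant ✓; unrestricted ✓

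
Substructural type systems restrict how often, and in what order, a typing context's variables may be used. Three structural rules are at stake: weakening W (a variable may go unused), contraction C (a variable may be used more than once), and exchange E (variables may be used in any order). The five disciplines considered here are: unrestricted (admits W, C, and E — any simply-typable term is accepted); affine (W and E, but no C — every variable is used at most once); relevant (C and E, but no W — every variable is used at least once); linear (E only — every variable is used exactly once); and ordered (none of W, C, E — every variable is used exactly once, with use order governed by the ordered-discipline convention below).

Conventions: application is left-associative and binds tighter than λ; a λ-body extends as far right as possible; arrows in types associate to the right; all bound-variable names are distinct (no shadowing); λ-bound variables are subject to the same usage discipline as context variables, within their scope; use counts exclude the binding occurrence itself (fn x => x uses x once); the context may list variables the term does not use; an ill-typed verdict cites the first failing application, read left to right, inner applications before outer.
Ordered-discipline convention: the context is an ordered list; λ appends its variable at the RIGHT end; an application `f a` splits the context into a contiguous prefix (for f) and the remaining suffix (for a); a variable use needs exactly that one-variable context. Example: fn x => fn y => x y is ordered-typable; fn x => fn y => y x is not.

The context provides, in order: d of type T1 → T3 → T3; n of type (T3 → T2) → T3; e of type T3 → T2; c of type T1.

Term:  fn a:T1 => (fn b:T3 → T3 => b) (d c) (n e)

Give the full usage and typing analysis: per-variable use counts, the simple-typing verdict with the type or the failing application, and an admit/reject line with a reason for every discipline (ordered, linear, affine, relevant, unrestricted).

counts: d: 1×; n: 1×; e: 1×; c: 1×; a (λ-bound): 0×; b (λ-bound): 1×
left-to-right use order: b, d, c, n, e
typing: well-typed at T1 → T3
ordered: ✗ — needs weakening: a unused
linear: ✗ — needs weakening: a unused
affine: ✓ — at most one use each (d, n, e, c, a, b)
relevant: ✗ — needs weakening: a unused
unrestricted: ✓ — well-typed at T1 → T3; no restrictions here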